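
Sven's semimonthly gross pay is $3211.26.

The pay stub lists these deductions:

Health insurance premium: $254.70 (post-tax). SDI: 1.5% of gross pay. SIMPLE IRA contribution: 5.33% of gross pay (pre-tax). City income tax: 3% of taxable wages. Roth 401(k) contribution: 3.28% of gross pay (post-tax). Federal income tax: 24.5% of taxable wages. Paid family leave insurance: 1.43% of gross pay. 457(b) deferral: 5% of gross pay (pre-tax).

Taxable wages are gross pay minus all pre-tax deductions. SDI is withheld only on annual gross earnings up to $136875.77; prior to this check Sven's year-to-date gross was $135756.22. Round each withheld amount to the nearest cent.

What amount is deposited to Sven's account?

$1664.92

SIMPLE IRA contribution: $3211.26 × 0.0533 = $171.16
457(b) deferral: $3211.26 × 0.05 = $160.56
Pre-tax total = $171.16 + $160.56 = $331.72
Taxable wages = $3211.26 − $331.72 = $2879.54
Federal income tax: $2879.54 × 0.245 = $705.49
City income tax: $2879.54 × 0.03 = $86.39
Paid family leave insurance: $3211.26 × 0.0143 = $45.92
SDI: only $136875.77 − $135756.22 = $1119.55 of this check is subject → $1119.55 × 0.015 = $16.79
Roth 401(k) contribution: $3211.26 × 0.0328 = $105.33
Health insurance premium: $254.70
Total deductions = $171.16 + $160.56 + $705.49 + $86.39 + $45.92 + $16.79 + $105.33 + $254.70 = $1546.34
Net pay = $3211.26 − $1546.34 = $1664.92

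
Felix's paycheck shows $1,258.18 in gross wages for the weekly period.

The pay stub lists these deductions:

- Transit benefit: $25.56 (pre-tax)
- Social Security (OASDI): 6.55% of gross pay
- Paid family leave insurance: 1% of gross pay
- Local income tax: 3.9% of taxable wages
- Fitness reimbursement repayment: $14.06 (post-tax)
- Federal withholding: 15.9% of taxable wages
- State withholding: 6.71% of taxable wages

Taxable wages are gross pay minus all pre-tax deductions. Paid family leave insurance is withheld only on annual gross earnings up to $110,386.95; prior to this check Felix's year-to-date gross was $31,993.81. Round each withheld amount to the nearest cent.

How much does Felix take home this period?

Transit benefit: $25.56
Taxable wages = $1,258.18 − $25.56 = $1,232.62
Federal withholding: $1,232.62 × 0.159 = $195.99
State withholding: $1,232.62 × 0.0671 = $82.71
Local income tax: $1,232.62 × 0.039 = $48.07
Social Security (OASDI): $1,258.18 × 0.0655 = $82.41
Paid family leave insurance: cap not yet reached, full $1,258.18 is subject → $1,258.18 × 0.01 = $12.58
Fitness reimbursement repayment: $14.06
Total deductions = $25.56 + $195.99 + $82.71 + $48.07 + $82.41 + $12.58 + $14.06 = $461.38
Net pay = $1,258.18 − $461.38 = $796.80

$796.80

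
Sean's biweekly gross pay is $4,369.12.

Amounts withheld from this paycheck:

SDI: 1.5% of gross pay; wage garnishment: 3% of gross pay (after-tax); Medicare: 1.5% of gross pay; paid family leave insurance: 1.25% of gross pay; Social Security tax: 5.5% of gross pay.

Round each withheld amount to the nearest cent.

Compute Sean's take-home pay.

$3,812.06

Paid family leave insurance: $4,369.12 × 0.0125 = $54.61
Social Security tax: $4,369.12 × 0.055 = $240.30
Medicare: $4,369.12 × 0.015 = $65.54
SDI: $4,369.12 × 0.015 = $65.54
Wage garnishment: $4,369.12 × 0.03 = $131.07
Total deductions = $54.61 + $240.30 + $65.54 + $65.54 + $131.07 = $557.06
Net pay = $4,369.12 − $557.06 = $3,812.06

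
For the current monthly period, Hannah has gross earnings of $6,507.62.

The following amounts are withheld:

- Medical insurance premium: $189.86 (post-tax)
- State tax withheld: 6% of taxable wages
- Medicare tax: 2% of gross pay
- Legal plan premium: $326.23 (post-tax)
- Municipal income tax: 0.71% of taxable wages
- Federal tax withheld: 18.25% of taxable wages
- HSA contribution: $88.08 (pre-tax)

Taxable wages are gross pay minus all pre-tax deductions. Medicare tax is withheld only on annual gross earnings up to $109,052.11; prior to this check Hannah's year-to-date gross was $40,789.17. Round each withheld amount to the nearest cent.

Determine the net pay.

$4,170.98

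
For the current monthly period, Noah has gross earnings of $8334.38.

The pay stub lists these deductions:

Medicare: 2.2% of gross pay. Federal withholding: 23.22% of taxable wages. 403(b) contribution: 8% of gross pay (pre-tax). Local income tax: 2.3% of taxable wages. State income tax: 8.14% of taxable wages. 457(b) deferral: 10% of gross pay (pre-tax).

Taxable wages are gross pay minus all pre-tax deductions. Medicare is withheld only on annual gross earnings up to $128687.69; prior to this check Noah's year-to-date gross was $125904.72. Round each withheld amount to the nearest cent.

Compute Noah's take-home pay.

$4472.57

403(b) contribution: $8334.38 × 0.08 = $666.75
457(b) deferral: $8334.38 × 0.1 = $833.44
Pre-tax total = $666.75 + $833.44 = $1500.19
Taxable wages = $8334.38 − $1500.19 = $6834.19
Local income tax: $6834.19 × 0.023 = $157.19
Federal withholding: $6834.19 × 0.2322 = $1586.90
State income tax: $6834.19 × 0.0814 = $556.30
Medicare: only $128687.69 − $125904.72 = $2782.97 of this check is subject → $2782.97 × 0.022 = $61.23
Total deductions = $666.75 + $833.44 + $157.19 + $1586.90 + $556.30 + $61.23 = $3861.81
Net pay = $8334.38 − $3861.81 = $4472.57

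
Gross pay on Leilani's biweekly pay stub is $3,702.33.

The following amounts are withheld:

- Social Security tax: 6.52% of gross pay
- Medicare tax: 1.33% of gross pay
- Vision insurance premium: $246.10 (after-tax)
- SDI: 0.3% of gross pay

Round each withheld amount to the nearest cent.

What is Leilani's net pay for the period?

$3,154.49

SDI: $3,702.33 × 0.003 = $11.11
Medicare tax: $3,702.33 × 0.0133 = $49.24
Social Security tax: $3,702.33 × 0.0652 = $241.39
Vision insurance premium: $246.10
Total deductions = $11.11 + $49.24 + $241.39 + $246.10 = $547.84
Net pay = $3,702.33 − $547.84 = $3,154.49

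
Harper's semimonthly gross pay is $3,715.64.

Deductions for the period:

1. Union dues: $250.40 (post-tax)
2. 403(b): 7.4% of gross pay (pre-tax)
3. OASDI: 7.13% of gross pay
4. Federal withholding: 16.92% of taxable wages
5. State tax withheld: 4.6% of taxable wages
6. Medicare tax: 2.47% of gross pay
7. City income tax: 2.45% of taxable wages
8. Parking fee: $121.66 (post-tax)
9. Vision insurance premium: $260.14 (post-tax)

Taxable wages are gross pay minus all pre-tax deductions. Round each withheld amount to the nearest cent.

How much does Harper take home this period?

403(b): $3,715.64 × 0.074 = $274.96
Taxable wages = $3,715.64 − $274.96 = $3,440.68
State tax withheld: $3,440.68 × 0.046 = $158.27
Federal withholding: $3,440.68 × 0.1692 = $582.16
City income tax: $3,440.68 × 0.0245 = $84.30
OASDI: $3,715.64 × 0.0713 = $264.93
Medicare tax: $3,715.64 × 0.0247 = $91.78
Vision insurance premium: $260.14
Union dues: $250.40
Parking fee: $121.66
Total deductions = $274.96 + $158.27 + $582.16 + $84.30 + $264.93 + $91.78 + $260.14 + $250.40 + $121.66 = $2,088.60
Net pay = $3,715.64 − $2,088.60 = $1,627.04

$1,627.04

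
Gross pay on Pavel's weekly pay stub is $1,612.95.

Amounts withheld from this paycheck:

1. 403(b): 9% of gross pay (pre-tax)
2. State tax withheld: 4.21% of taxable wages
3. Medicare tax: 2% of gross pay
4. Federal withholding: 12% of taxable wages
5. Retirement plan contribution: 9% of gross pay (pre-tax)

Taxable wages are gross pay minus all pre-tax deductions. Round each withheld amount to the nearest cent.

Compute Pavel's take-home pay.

$1,075.96

Retirement plan contribution: $1,612.95 × 0.09 = $145.17
403(b): $1,612.95 × 0.09 = $145.17
Pre-tax total = $145.17 + $145.17 = $290.34
Taxable wages = $1,612.95 − $290.34 = $1,322.61
Federal withholding: $1,322.61 × 0.12 = $158.71
State tax withheld: $1,322.61 × 0.0421 = $55.68
Medicare tax: $1,612.95 × 0.02 = $32.26
Total deductions = $145.17 + $145.17 + $158.71 + $55.68 + $32.26 = $536.99
Net pay = $1,612.95 − $536.99 = $1,075.96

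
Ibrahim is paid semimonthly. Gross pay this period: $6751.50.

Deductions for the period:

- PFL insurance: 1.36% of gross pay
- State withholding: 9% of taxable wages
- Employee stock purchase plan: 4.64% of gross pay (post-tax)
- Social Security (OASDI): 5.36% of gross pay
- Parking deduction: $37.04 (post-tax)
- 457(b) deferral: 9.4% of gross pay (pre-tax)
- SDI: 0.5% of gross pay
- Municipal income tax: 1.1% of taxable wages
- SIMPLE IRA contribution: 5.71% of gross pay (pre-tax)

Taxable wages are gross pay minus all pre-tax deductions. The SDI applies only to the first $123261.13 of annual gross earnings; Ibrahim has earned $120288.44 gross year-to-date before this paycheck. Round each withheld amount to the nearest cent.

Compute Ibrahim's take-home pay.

$4333.62

457(b) deferral: $6751.50 × 0.094 = $634.64
SIMPLE IRA contribution: $6751.50 × 0.0571 = $385.51
Pre-tax total = $634.64 + $385.51 = $1020.15
Taxable wages = $6751.50 − $1020.15 = $5731.35
Municipal income tax: $5731.35 × 0.011 = $63.04
State withholding: $5731.35 × 0.09 = $515.82
Social Security (OASDI): $6751.50 × 0.0536 = $361.88
PFL insurance: $6751.50 × 0.0136 = $91.82
SDI: only $123261.13 − $120288.44 = $2972.69 of this check is subject → $2972.69 × 0.005 = $14.86
Employee stock purchase plan: $6751.50 × 0.0464 = $313.27
Parking deduction: $37.04
Total deductions = $634.64 + $385.51 + $63.04 + $515.82 + $361.88 + $91.82 + $14.86 + $313.27 + $37.04 = $2417.88
Net pay = $6751.50 − $2417.88 = $4333.62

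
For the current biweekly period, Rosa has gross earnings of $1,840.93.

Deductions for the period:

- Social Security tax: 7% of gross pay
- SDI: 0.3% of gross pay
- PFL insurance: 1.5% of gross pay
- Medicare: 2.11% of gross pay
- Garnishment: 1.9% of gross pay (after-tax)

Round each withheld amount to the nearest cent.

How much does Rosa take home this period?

$1,605.11

SDI: $1,840.93 × 0.003 = $5.52
PFL insurance: $1,840.93 × 0.015 = $27.61
Medicare: $1,840.93 × 0.0211 = $38.84
Social Security tax: $1,840.93 × 0.07 = $128.87
Garnishment: $1,840.93 × 0.019 = $34.98
Total deductions = $5.52 + $27.61 + $38.84 + $128.87 + $34.98 = $235.82
Net pay = $1,840.93 − $235.82 = $1,605.11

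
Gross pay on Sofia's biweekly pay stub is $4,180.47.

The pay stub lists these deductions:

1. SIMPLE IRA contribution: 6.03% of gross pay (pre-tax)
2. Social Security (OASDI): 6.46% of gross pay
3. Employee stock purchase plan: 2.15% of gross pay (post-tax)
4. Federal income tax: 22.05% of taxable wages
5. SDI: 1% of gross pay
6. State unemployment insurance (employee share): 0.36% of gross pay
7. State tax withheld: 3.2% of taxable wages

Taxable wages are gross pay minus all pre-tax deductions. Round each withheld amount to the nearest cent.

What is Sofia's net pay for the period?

$2,519.68

SIMPLE IRA contribution: $4,180.47 × 0.0603 = $252.08
Taxable wages = $4,180.47 − $252.08 = $3,928.39
Federal income tax: $3,928.39 × 0.2205 = $866.21
State tax withheld: $3,928.39 × 0.032 = $125.71
SDI: $4,180.47 × 0.01 = $41.80
State unemployment insurance (employee share): $4,180.47 × 0.0036 = $15.05
Social Security (OASDI): $4,180.47 × 0.0646 = $270.06
Employee stock purchase plan: $4,180.47 × 0.0215 = $89.88
Total deductions = $252.08 + $866.21 + $125.71 + $41.80 + $15.05 + $270.06 + $89.88 = $1,660.79
Net pay = $4,180.47 − $1,660.79 = $2,519.68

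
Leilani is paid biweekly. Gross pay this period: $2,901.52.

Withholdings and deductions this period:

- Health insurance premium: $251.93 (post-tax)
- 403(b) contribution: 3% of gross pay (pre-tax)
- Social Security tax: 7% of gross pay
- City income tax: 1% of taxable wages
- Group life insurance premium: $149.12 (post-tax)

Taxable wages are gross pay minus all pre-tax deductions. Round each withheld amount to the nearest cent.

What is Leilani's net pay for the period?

$2,182.17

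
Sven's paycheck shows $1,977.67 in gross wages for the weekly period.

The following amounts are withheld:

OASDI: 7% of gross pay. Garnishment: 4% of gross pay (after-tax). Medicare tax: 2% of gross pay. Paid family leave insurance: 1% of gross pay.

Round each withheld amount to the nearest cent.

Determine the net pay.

Medicare tax: $1,977.67 × 0.02 = $39.55
Paid family leave insurance: $1,977.67 × 0.01 = $19.78
OASDI: $1,977.67 × 0.07 = $138.44
Garnishment: $1,977.67 × 0.04 = $79.11
Total deductions = $39.55 + $19.78 + $138.44 + $79.11 = $276.88
Net pay = $1,977.67 − $276.88 = $1,700.79

$1,700.79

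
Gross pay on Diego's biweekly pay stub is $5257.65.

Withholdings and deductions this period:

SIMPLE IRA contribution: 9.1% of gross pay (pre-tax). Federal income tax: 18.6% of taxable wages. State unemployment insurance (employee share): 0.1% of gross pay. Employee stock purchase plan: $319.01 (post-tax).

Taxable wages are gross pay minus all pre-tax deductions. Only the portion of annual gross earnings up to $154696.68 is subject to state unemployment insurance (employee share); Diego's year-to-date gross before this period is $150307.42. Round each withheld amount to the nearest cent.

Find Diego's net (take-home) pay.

$3566.87

SIMPLE IRA contribution: $5257.65 × 0.091 = $478.45
Taxable wages = $5257.65 − $478.45 = $4779.20
Federal income tax: $4779.20 × 0.186 = $888.93
State unemployment insurance (employee share): only $154696.68 − $150307.42 = $4389.26 of this check is subject → $4389.26 × 0.001 = $4.39
Employee stock purchase plan: $319.01
Total deductions = $478.45 + $888.93 + $4.39 + $319.01 = $1690.78
Net pay = $5257.65 − $1690.78 = $3566.87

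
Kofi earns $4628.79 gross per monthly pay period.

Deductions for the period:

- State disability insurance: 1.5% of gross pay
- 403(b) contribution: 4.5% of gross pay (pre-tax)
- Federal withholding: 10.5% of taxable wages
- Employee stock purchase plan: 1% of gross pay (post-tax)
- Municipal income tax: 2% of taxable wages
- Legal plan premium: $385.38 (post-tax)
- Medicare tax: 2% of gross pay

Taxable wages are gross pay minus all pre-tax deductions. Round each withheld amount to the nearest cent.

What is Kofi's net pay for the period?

403(b) contribution: $4628.79 × 0.045 = $208.30
Taxable wages = $4628.79 − $208.30 = $4420.49
Municipal income tax: $4420.49 × 0.02 = $88.41
Federal withholding: $4420.49 × 0.105 = $464.15
State disability insurance: $4628.79 × 0.015 = $69.43
Medicare tax: $4628.79 × 0.02 = $92.58
Employee stock purchase plan: $4628.79 × 0.01 = $46.29
Legal plan premium: $385.38
Total deductions = $208.30 + $88.41 + $464.15 + $69.43 + $92.58 + $46.29 + $385.38 = $1354.54
Net pay = $4628.79 − $1354.54 = $3274.25

$3274.25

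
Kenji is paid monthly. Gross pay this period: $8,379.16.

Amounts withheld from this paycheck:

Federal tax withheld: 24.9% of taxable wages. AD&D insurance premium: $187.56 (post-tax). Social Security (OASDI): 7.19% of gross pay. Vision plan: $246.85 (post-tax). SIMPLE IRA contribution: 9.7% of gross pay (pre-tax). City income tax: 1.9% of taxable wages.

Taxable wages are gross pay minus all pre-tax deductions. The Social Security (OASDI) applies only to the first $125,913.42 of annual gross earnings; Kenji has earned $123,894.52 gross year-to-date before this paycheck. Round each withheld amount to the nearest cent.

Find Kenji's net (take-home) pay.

$4,959.02

SIMPLE IRA contribution: $8,379.16 × 0.097 = $812.78
Taxable wages = $8,379.16 − $812.78 = $7,566.38
Federal tax withheld: $7,566.38 × 0.249 = $1,884.03
City income tax: $7,566.38 × 0.019 = $143.76
Social Security (OASDI): only $125,913.42 − $123,894.52 = $2,018.90 of this check is subject → $2,018.90 × 0.0719 = $145.16
Vision plan: $246.85
AD&D insurance premium: $187.56
Total deductions = $812.78 + $1,884.03 + $143.76 + $145.16 + $246.85 + $187.56 = $3,420.14
Net pay = $8,379.16 − $3,420.14 = $4,959.02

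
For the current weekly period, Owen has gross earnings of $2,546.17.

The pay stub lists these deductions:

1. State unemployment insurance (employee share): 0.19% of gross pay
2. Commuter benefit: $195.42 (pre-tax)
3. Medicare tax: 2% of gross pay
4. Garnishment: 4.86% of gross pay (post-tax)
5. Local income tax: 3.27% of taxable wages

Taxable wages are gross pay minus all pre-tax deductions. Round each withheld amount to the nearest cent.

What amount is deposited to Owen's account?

Commuter benefit: $195.42
Taxable wages = $2,546.17 − $195.42 = $2,350.75
Local income tax: $2,350.75 × 0.0327 = $76.87
Medicare tax: $2,546.17 × 0.02 = $50.92
State unemployment insurance (employee share): $2,546.17 × 0.0019 = $4.84
Garnishment: $2,546.17 × 0.0486 = $123.74
Total deductions = $195.42 + $76.87 + $50.92 + $4.84 + $123.74 = $451.79
Net pay = $2,546.17 − $451.79 = $2,094.38

$2,094.38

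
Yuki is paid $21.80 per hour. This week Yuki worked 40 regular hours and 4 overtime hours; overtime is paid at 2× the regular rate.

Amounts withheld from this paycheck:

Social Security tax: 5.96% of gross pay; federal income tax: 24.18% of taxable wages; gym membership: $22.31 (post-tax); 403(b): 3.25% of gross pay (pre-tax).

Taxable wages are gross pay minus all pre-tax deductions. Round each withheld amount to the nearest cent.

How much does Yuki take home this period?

Regular pay: 40 × $21.80 = $872.00
Overtime pay: 4 × $21.80 × 2 = $174.40
Gross pay = $872.00 + $174.40 = $1,046.40
403(b): $1,046.40 × 0.0325 = $34.01
Taxable wages = $1,046.40 − $34.01 = $1,012.39
Federal income tax: $1,012.39 × 0.2418 = $244.80
Social Security tax: $1,046.40 × 0.0596 = $62.37
Gym membership: $22.31
Total deductions = $34.01 + $244.80 + $62.37 + $22.31 = $363.49
Net pay = $1,046.40 − $363.49 = $682.91

$682.91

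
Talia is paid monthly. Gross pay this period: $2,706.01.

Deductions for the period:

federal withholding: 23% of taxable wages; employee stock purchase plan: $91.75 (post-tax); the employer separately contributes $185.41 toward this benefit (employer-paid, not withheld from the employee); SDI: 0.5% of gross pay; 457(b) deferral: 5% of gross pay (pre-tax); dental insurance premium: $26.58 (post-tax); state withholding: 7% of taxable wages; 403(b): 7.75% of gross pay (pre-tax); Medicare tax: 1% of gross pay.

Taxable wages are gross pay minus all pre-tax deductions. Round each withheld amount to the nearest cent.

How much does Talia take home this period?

$1,493.77

403(b): $2,706.01 × 0.0775 = $209.72
457(b) deferral: $2,706.01 × 0.05 = $135.30
Pre-tax total = $209.72 + $135.30 = $345.02
Taxable wages = $2,706.01 − $345.02 = $2,360.99
State withholding: $2,360.99 × 0.07 = $165.27
Federal withholding: $2,360.99 × 0.23 = $543.03
SDI: $2,706.01 × 0.005 = $13.53
Medicare tax: $2,706.01 × 0.01 = $27.06
Dental insurance premium: $26.58
Employee stock purchase plan: $91.75
(Employer's $185.41 toward employee stock purchase plan is not withheld from the employee.)
Total deductions = $209.72 + $135.30 + $165.27 + $543.03 + $13.53 + $27.06 + $26.58 + $91.75 = $1,212.24
Net pay = $2,706.01 − $1,212.24 = $1,493.77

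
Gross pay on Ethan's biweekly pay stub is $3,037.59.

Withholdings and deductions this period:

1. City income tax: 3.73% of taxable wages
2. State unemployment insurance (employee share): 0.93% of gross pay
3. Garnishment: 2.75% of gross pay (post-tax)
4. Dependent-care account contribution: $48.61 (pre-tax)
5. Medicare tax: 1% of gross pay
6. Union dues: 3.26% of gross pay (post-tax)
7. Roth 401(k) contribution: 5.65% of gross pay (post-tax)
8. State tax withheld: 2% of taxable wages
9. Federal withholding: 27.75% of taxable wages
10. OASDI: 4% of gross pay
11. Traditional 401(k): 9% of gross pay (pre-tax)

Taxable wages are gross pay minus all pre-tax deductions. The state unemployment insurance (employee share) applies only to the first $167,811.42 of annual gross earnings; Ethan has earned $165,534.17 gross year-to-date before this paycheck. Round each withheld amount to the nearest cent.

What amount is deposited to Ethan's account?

$1,279.18

Dependent-care account contribution: $48.61
Traditional 401(k): $3,037.59 × 0.09 = $273.38
Pre-tax total = $48.61 + $273.38 = $321.99
Taxable wages = $3,037.59 − $321.99 = $2,715.60
City income tax: $2,715.60 × 0.0373 = $101.29
State tax withheld: $2,715.60 × 0.02 = $54.31
Federal withholding: $2,715.60 × 0.2775 = $753.58
OASDI: $3,037.59 × 0.04 = $121.50
State unemployment insurance (employee share): only $167,811.42 − $165,534.17 = $2,277.25 of this check is subject → $2,277.25 × 0.0093 = $21.18
Medicare tax: $3,037.59 × 0.01 = $30.38
Garnishment: $3,037.59 × 0.0275 = $83.53
Roth 401(k) contribution: $3,037.59 × 0.0565 = $171.62
Union dues: $3,037.59 × 0.0326 = $99.03
Total deductions = $48.61 + $273.38 + $101.29 + $54.31 + $753.58 + $121.50 + $21.18 + $30.38 + $83.53 + $171.62 + $99.03 = $1,758.41
Net pay = $3,037.59 − $1,758.41 = $1,279.18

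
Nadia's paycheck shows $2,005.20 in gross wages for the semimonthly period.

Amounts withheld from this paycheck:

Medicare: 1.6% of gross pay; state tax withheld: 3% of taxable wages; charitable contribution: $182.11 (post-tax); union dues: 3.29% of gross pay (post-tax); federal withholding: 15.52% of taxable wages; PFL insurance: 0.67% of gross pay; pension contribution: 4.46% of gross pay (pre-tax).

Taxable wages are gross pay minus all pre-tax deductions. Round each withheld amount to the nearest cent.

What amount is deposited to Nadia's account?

$1,267.38

Pension contribution: $2,005.20 × 0.0446 = $89.43
Taxable wages = $2,005.20 − $89.43 = $1,915.77
Federal withholding: $1,915.77 × 0.1552 = $297.33
State tax withheld: $1,915.77 × 0.03 = $57.47
PFL insurance: $2,005.20 × 0.0067 = $13.43
Medicare: $2,005.20 × 0.016 = $32.08
Union dues: $2,005.20 × 0.0329 = $65.97
Charitable contribution: $182.11
Total deductions = $89.43 + $297.33 + $57.47 + $13.43 + $32.08 + $65.97 + $182.11 = $737.82
Net pay = $2,005.20 − $737.82 = $1,267.38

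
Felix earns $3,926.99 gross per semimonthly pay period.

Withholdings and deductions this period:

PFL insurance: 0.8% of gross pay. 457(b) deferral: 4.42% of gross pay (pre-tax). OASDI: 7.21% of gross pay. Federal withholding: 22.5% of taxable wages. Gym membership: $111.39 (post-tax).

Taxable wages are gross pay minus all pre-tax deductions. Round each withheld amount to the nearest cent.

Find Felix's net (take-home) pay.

$2,482.95

457(b) deferral: $3,926.99 × 0.0442 = $173.57
Taxable wages = $3,926.99 − $173.57 = $3,753.42
Federal withholding: $3,753.42 × 0.225 = $844.52
OASDI: $3,926.99 × 0.0721 = $283.14
PFL insurance: $3,926.99 × 0.008 = $31.42
Gym membership: $111.39
Total deductions = $173.57 + $844.52 + $283.14 + $31.42 + $111.39 = $1,444.04
Net pay = $3,926.99 − $1,444.04 = $2,482.95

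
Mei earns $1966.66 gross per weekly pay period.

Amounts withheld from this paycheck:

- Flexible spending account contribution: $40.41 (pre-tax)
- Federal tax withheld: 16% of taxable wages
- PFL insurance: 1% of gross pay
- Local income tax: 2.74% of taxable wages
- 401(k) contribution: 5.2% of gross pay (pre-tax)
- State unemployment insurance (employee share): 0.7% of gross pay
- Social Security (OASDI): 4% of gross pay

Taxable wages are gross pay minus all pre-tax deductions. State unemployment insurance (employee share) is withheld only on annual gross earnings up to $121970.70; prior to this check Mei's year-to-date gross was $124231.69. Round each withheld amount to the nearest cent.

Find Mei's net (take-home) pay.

$1383.82

Flexible spending account contribution: $40.41
401(k) contribution: $1966.66 × 0.052 = $102.27
Pre-tax total = $40.41 + $102.27 = $142.68
Taxable wages = $1966.66 − $142.68 = $1823.98
Federal tax withheld: $1823.98 × 0.16 = $291.84
Local income tax: $1823.98 × 0.0274 = $49.98
PFL insurance: $1966.66 × 0.01 = $19.67
State unemployment insurance (employee share): annual cap $121970.70 already reached (YTD $124231.69), so $0.00
Social Security (OASDI): $1966.66 × 0.04 = $78.67
Total deductions = $40.41 + $102.27 + $291.84 + $49.98 + $19.67 + $0.00 + $78.67 = $582.84
Net pay = $1966.66 − $582.84 = $1383.82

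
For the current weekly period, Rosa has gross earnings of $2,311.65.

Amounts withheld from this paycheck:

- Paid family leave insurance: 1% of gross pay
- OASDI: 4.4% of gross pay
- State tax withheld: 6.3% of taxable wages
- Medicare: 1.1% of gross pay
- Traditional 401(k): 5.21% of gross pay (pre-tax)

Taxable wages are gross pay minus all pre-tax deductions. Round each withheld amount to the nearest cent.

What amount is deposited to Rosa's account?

Traditional 401(k): $2,311.65 × 0.0521 = $120.44
Taxable wages = $2,311.65 − $120.44 = $2,191.21
State tax withheld: $2,191.21 × 0.063 = $138.05
OASDI: $2,311.65 × 0.044 = $101.71
Paid family leave insurance: $2,311.65 × 0.01 = $23.12
Medicare: $2,311.65 × 0.011 = $25.43
Total deductions = $120.44 + $138.05 + $101.71 + $23.12 + $25.43 = $408.75
Net pay = $2,311.65 − $408.75 = $1,902.90

$1,902.90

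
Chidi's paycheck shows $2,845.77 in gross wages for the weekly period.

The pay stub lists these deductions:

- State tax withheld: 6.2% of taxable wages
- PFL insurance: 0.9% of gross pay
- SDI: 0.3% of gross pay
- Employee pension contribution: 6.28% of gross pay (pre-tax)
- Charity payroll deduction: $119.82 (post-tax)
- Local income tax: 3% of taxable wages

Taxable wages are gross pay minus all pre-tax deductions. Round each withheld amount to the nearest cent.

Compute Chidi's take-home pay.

$2,267.72

Employee pension contribution: $2,845.77 × 0.0628 = $178.71
Taxable wages = $2,845.77 − $178.71 = $2,667.06
Local income tax: $2,667.06 × 0.03 = $80.01
State tax withheld: $2,667.06 × 0.062 = $165.36
PFL insurance: $2,845.77 × 0.009 = $25.61
SDI: $2,845.77 × 0.003 = $8.54
Charity payroll deduction: $119.82
Total deductions = $178.71 + $80.01 + $165.36 + $25.61 + $8.54 + $119.82 = $578.05
Net pay = $2,845.77 − $578.05 = $2,267.72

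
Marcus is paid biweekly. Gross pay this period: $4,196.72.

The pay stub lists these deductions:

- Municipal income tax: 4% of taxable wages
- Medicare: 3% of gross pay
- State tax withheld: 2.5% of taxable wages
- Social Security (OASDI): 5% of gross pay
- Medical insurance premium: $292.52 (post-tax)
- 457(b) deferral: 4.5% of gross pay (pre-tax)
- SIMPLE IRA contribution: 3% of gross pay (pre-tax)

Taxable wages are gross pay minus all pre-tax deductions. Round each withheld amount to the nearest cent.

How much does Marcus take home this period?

SIMPLE IRA contribution: $4,196.72 × 0.03 = $125.90
457(b) deferral: $4,196.72 × 0.045 = $188.85
Pre-tax total = $125.90 + $188.85 = $314.75
Taxable wages = $4,196.72 − $314.75 = $3,881.97
State tax withheld: $3,881.97 × 0.025 = $97.05
Municipal income tax: $3,881.97 × 0.04 = $155.28
Social Security (OASDI): $4,196.72 × 0.05 = $209.84
Medicare: $4,196.72 × 0.03 = $125.90
Medical insurance premium: $292.52
Total deductions = $125.90 + $188.85 + $97.05 + $155.28 + $209.84 + $125.90 + $292.52 = $1,195.34
Net pay = $4,196.72 − $1,195.34 = $3,001.38

$3,001.38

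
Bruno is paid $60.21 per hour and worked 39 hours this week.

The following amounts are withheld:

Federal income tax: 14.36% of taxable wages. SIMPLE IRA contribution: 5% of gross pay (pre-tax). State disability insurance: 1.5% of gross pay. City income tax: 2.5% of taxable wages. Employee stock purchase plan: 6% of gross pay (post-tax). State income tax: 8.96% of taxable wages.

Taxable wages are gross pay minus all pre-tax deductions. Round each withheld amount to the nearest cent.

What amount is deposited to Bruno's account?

Gross pay: 39 × $60.21 = $2,348.19
SIMPLE IRA contribution: $2,348.19 × 0.05 = $117.41
Taxable wages = $2,348.19 − $117.41 = $2,230.78
City income tax: $2,230.78 × 0.025 = $55.77
Federal income tax: $2,230.78 × 0.1436 = $320.34
State income tax: $2,230.78 × 0.0896 = $199.88
State disability insurance: $2,348.19 × 0.015 = $35.22
Employee stock purchase plan: $2,348.19 × 0.06 = $140.89
Total deductions = $117.41 + $55.77 + $320.34 + $199.88 + $35.22 + $140.89 = $869.51
Net pay = $2,348.19 − $869.51 = $1,478.68

$1,478.68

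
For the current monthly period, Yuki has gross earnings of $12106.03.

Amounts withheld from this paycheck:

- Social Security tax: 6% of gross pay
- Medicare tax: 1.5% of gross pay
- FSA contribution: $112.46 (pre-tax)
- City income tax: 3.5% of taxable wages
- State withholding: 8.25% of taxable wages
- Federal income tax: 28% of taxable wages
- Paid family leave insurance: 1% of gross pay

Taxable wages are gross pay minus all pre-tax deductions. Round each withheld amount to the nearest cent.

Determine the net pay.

$6197.12

FSA contribution: $112.46
Taxable wages = $12106.03 − $112.46 = $11993.57
Federal income tax: $11993.57 × 0.28 = $3358.20
State withholding: $11993.57 × 0.0825 = $989.47
City income tax: $11993.57 × 0.035 = $419.77
Paid family leave insurance: $12106.03 × 0.01 = $121.06
Medicare tax: $12106.03 × 0.015 = $181.59
Social Security tax: $12106.03 × 0.06 = $726.36
Total deductions = $112.46 + $3358.20 + $989.47 + $419.77 + $121.06 + $181.59 + $726.36 = $5908.91
Net pay = $12106.03 − $5908.91 = $6197.12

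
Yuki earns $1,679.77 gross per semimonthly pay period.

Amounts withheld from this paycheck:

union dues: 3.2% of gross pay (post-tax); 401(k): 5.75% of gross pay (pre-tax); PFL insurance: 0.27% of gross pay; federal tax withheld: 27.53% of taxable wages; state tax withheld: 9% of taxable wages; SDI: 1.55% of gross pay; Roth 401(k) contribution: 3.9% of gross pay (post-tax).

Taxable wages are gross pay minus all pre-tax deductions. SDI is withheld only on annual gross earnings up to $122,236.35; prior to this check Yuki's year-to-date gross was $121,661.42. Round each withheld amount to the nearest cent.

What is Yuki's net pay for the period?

$872.13

401(k): $1,679.77 × 0.0575 = $96.59
Taxable wages = $1,679.77 − $96.59 = $1,583.18
Federal tax withheld: $1,583.18 × 0.2753 = $435.85
State tax withheld: $1,583.18 × 0.09 = $142.49
SDI: only $122,236.35 − $121,661.42 = $574.93 of this check is subject → $574.93 × 0.0155 = $8.91
PFL insurance: $1,679.77 × 0.0027 = $4.54
Roth 401(k) contribution: $1,679.77 × 0.039 = $65.51
Union dues: $1,679.77 × 0.032 = $53.75
Total deductions = $96.59 + $435.85 + $142.49 + $8.91 + $4.54 + $65.51 + $53.75 = $807.64
Net pay = $1,679.77 − $807.64 = $872.13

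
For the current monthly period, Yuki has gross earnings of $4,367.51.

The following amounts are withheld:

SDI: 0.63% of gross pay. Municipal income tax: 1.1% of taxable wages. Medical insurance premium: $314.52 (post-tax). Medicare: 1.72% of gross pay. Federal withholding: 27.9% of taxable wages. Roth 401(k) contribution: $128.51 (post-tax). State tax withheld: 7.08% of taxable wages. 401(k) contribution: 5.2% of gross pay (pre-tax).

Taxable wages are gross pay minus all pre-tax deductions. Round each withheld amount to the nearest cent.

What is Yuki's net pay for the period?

401(k) contribution: $4,367.51 × 0.052 = $227.11
Taxable wages = $4,367.51 − $227.11 = $4,140.40
State tax withheld: $4,140.40 × 0.0708 = $293.14
Federal withholding: $4,140.40 × 0.279 = $1,155.17
Municipal income tax: $4,140.40 × 0.011 = $45.54
Medicare: $4,367.51 × 0.0172 = $75.12
SDI: $4,367.51 × 0.0063 = $27.52
Roth 401(k) contribution: $128.51
Medical insurance premium: $314.52
Total deductions = $227.11 + $293.14 + $1,155.17 + $45.54 + $75.12 + $27.52 + $128.51 + $314.52 = $2,266.63
Net pay = $4,367.51 − $2,266.63 = $2,100.88

$2,100.88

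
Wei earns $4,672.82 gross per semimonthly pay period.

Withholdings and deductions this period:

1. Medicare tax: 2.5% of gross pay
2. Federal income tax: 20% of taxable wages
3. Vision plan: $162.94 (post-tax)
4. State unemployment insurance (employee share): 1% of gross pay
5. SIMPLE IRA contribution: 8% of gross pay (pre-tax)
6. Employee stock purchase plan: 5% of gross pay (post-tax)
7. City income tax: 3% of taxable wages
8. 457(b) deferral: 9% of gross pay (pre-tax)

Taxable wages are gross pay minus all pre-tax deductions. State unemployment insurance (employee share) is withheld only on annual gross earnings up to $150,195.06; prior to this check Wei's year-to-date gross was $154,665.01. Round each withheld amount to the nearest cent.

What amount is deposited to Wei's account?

$2,473.00

SIMPLE IRA contribution: $4,672.82 × 0.08 = $373.83
457(b) deferral: $4,672.82 × 0.09 = $420.55
Pre-tax total = $373.83 + $420.55 = $794.38
Taxable wages = $4,672.82 − $794.38 = $3,878.44
Federal income tax: $3,878.44 × 0.2 = $775.69
City income tax: $3,878.44 × 0.03 = $116.35
Medicare tax: $4,672.82 × 0.025 = $116.82
State unemployment insurance (employee share): annual cap $150,195.06 already reached (YTD $154,665.01), so $0.00
Employee stock purchase plan: $4,672.82 × 0.05 = $233.64
Vision plan: $162.94
Total deductions = $373.83 + $420.55 + $775.69 + $116.35 + $116.82 + $0.00 + $233.64 + $162.94 = $2,199.82
Net pay = $4,672.82 − $2,199.82 = $2,473.00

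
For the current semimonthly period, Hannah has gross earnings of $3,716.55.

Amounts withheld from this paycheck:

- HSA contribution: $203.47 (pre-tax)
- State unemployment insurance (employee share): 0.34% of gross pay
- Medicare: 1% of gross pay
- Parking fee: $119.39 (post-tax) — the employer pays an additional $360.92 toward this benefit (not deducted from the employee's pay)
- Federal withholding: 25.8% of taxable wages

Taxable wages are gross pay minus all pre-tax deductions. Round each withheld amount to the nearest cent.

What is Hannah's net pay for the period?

$2,437.51

HSA contribution: $203.47
Taxable wages = $3,716.55 − $203.47 = $3,513.08
Federal withholding: $3,513.08 × 0.258 = $906.37
State unemployment insurance (employee share): $3,716.55 × 0.0034 = $12.64
Medicare: $3,716.55 × 0.01 = $37.17
Parking fee: $119.39
(Employer's $360.92 toward parking fee is not withheld from the employee.)
Total deductions = $203.47 + $906.37 + $12.64 + $37.17 + $119.39 = $1,279.04
Net pay = $3,716.55 − $1,279.04 = $2,437.51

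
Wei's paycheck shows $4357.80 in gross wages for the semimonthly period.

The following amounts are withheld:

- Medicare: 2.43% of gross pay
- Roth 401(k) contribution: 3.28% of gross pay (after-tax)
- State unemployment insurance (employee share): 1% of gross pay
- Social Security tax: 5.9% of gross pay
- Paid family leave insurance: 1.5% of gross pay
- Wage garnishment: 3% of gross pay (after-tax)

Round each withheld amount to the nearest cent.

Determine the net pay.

$3612.18

State unemployment insurance (employee share): $4357.80 × 0.01 = $43.58
Medicare: $4357.80 × 0.0243 = $105.89
Paid family leave insurance: $4357.80 × 0.015 = $65.37
Social Security tax: $4357.80 × 0.059 = $257.11
Wage garnishment: $4357.80 × 0.03 = $130.73
Roth 401(k) contribution: $4357.80 × 0.0328 = $142.94
Total deductions = $43.58 + $105.89 + $65.37 + $257.11 + $130.73 + $142.94 = $745.62
Net pay = $4357.80 − $745.62 = $3612.18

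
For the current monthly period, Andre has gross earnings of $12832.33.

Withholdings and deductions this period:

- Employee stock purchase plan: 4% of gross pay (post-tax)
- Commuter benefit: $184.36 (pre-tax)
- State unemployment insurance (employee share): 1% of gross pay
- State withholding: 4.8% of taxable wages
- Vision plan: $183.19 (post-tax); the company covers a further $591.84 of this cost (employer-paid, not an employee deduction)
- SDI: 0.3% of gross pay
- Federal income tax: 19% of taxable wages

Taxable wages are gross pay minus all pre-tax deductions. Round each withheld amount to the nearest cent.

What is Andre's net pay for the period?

Commuter benefit: $184.36
Taxable wages = $12832.33 − $184.36 = $12647.97
State withholding: $12647.97 × 0.048 = $607.10
Federal income tax: $12647.97 × 0.19 = $2403.11
State unemployment insurance (employee share): $12832.33 × 0.01 = $128.32
SDI: $12832.33 × 0.003 = $38.50
Employee stock purchase plan: $12832.33 × 0.04 = $513.29
Vision plan: $183.19
(Employer's $591.84 toward vision plan is not withheld from the employee.)
Total deductions = $184.36 + $607.10 + $2403.11 + $128.32 + $38.50 + $513.29 + $183.19 = $4057.87
Net pay = $12832.33 − $4057.87 = $8774.46

$8774.46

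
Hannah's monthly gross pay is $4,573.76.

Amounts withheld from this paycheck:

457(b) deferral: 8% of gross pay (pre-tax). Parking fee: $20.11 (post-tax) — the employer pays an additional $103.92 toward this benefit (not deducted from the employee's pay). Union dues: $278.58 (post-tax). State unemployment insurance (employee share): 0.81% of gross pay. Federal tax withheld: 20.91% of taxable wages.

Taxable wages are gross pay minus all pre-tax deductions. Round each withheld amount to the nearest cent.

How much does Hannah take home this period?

457(b) deferral: $4,573.76 × 0.08 = $365.90
Taxable wages = $4,573.76 − $365.90 = $4,207.86
Federal tax withheld: $4,207.86 × 0.2091 = $879.86
State unemployment insurance (employee share): $4,573.76 × 0.0081 = $37.05
Union dues: $278.58
Parking fee: $20.11
(Employer's $103.92 toward parking fee is not withheld from the employee.)
Total deductions = $365.90 + $879.86 + $37.05 + $278.58 + $20.11 = $1,581.50
Net pay = $4,573.76 − $1,581.50 = $2,992.26

$2,992.26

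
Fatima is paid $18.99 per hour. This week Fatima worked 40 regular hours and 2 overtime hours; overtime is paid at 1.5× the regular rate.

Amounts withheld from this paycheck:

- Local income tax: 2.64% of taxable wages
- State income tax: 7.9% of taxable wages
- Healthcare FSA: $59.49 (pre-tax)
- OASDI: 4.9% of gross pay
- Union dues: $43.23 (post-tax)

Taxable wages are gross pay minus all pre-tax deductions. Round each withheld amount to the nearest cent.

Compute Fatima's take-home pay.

$594.04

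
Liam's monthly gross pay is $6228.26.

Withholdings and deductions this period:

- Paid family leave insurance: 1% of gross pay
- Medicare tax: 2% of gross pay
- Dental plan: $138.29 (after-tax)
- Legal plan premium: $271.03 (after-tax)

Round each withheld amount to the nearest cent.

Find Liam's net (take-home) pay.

$5632.09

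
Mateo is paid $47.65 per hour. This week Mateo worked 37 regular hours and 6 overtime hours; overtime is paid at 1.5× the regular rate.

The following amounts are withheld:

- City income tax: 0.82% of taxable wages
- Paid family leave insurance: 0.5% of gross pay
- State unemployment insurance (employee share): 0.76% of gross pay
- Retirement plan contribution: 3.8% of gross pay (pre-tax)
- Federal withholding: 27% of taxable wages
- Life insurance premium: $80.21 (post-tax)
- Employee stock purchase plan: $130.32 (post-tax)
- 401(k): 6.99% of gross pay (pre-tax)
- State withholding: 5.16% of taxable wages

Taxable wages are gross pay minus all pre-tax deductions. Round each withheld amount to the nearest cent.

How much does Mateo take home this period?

$1,072.36

Regular pay: 37 × $47.65 = $1,763.05
Overtime pay: 6 × $47.65 × 1.5 = $428.85
Gross pay = $1,763.05 + $428.85 = $2,191.90
Retirement plan contribution: $2,191.90 × 0.038 = $83.29
401(k): $2,191.90 × 0.0699 = $153.21
Pre-tax total = $83.29 + $153.21 = $236.50
Taxable wages = $2,191.90 − $236.50 = $1,955.40
City income tax: $1,955.40 × 0.0082 = $16.03
Federal withholding: $1,955.40 × 0.27 = $527.96
State withholding: $1,955.40 × 0.0516 = $100.90
Paid family leave insurance: $2,191.90 × 0.005 = $10.96
State unemployment insurance (employee share): $2,191.90 × 0.0076 = $16.66
Life insurance premium: $80.21
Employee stock purchase plan: $130.32
Total deductions = $83.29 + $153.21 + $16.03 + $527.96 + $100.90 + $10.96 + $16.66 + $80.21 + $130.32 = $1,119.54
Net pay = $2,191.90 − $1,119.54 = $1,072.36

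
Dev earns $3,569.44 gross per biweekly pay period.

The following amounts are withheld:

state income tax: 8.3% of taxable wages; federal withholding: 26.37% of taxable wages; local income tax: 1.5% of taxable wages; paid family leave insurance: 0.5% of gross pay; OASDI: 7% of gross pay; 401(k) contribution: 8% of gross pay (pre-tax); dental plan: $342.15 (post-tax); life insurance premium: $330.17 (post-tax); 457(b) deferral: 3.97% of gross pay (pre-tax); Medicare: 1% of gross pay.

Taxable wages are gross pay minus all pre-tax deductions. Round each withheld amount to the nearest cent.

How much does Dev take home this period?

$1,029.93

401(k) contribution: $3,569.44 × 0.08 = $285.56
457(b) deferral: $3,569.44 × 0.0397 = $141.71
Pre-tax total = $285.56 + $141.71 = $427.27
Taxable wages = $3,569.44 − $427.27 = $3,142.17
Local income tax: $3,142.17 × 0.015 = $47.13
Federal withholding: $3,142.17 × 0.2637 = $828.59
State income tax: $3,142.17 × 0.083 = $260.80
OASDI: $3,569.44 × 0.07 = $249.86
Paid family leave insurance: $3,569.44 × 0.005 = $17.85
Medicare: $3,569.44 × 0.01 = $35.69
Life insurance premium: $330.17
Dental plan: $342.15
Total deductions = $285.56 + $141.71 + $47.13 + $828.59 + $260.80 + $249.86 + $17.85 + $35.69 + $330.17 + $342.15 = $2,539.51
Net pay = $3,569.44 − $2,539.51 = $1,029.93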